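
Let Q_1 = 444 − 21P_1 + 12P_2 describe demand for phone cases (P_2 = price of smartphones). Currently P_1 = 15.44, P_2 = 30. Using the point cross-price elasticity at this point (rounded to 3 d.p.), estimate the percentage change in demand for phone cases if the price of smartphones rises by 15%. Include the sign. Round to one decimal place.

At P_1 = 15.44, P_2 = 30: Q_1 = 479.76.
∂Q_1/∂P_2 = 12.
ε = (∂Q_1/∂P_2)(P_2/Q_1) = 12.0000 × 30/479.76 ≈ 0.750.
%ΔQ_1 ≈ ε × %ΔP_2 = 0.750 × (15%) = 11.3%.

11.3%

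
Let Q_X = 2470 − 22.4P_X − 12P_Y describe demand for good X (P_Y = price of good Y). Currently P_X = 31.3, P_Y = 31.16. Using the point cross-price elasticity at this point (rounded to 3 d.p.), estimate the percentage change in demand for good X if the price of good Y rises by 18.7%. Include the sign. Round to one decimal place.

At P_X = 31.3, P_Y = 31.16: Q_X = 1394.96.
∂Q_X/∂P_Y = -12.
ε = (∂Q_X/∂P_Y)(P_Y/Q_X) = -12.0000 × 31.16/1394.96 ≈ -0.268.
%ΔQ_X ≈ ε × %ΔP_Y = -0.268 × (18.7%) = -5.0%.

-5.0%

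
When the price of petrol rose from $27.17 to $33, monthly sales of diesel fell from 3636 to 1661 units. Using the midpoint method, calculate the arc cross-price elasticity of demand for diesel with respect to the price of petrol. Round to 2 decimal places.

ΔQ_A = 1661 − 3636 = -1975; ΔP_B = 33 − 27.17 = 5.83.
Midpoints: Q̄_A = 2648.5, P̄_B = 30.09.
ε = (ΔQ_A/Q̄_A)/(ΔP_B/P̄_B) = (-1975/2648.5)/(5.83/30.09) ≈ -3.85.

-3.85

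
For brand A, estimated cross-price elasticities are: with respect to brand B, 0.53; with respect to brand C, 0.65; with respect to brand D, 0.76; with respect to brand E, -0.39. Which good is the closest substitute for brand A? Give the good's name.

brand D

Substitutes have ε > 0. Among the positive values, 0.76 (brand D) is largest.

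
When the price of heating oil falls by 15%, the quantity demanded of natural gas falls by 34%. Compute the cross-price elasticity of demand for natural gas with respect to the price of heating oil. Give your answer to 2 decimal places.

ε = (%ΔQ of natural gas) / (%ΔP of heating oil) = (-34%) / (-15%) ≈ 2.27.
Positive cross-price elasticity: substitutes.

2.27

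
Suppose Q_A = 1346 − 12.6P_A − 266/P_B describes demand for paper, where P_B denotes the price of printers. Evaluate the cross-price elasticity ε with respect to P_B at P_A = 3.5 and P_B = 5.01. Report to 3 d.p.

At P_A = 3.5 and P_B = 5.01: Q_A = 1248.806.
∂Q_A/∂P_B = 266/P_B² = 10.5976.
ε = (∂Q_A/∂P_B)(P_B/Q_A) = 10.5976 × (5.01/1248.806) ≈ 0.043.

0.043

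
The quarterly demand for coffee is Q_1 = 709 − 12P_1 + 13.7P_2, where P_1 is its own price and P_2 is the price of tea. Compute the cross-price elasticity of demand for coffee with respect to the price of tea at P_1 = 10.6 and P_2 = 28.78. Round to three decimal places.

0.404

At P_1 = 10.6 and P_2 = 28.78: Q_1 = 976.086.
∂Q_1/∂P_2 = 13.7.
ε = (∂Q_1/∂P_2)(P_2/Q_1) = 13.7 × (28.78/976.086) ≈ 0.404.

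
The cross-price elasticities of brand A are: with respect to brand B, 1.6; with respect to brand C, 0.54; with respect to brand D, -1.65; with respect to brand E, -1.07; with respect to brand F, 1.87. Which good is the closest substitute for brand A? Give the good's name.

brand F

Substitutes have ε > 0. Among the positive values, 1.87 (brand F) is largest.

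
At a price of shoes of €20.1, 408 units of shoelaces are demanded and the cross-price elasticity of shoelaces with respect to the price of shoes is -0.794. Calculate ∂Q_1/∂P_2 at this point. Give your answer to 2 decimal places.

ε = (∂Q_1/∂P_2)·(P_2/Q_1) ⇒ ∂Q_1/∂P_2 = ε·Q_1/P_2 = -0.794 × 408/20.1 ≈ -16.12.

-16.12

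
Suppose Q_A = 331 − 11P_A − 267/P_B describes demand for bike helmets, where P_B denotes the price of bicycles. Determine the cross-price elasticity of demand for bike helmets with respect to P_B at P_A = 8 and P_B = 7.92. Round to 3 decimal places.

At P_A = 8 and P_B = 7.92: Q_A = 209.288.
∂Q_A/∂P_B = 267/P_B² = 4.2566.
ε = (∂Q_A/∂P_B)(P_B/Q_A) = 4.2566 × (7.92/209.288) ≈ 0.161.

0.161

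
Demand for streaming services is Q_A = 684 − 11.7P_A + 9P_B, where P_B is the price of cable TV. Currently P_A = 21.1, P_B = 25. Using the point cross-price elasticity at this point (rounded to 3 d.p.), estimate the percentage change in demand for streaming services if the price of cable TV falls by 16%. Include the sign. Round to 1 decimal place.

At P_A = 21.1, P_B = 25: Q_A = 662.13.
∂Q_A/∂P_B = 9.
ε = (∂Q_A/∂P_B)(P_B/Q_A) = 9.0000 × 25/662.13 ≈ 0.340.
%ΔQ_A ≈ ε × %ΔP_B = 0.340 × (-16%) = -5.4%.

-5.4%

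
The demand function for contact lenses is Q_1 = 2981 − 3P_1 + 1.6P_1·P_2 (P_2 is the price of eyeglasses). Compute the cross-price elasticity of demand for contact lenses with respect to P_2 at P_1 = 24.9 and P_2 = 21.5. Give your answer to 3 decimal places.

At P_1 = 24.9 and P_2 = 21.5: Q_1 = 3762.86.
∂Q_1/∂P_2 = 1.6P_1 = 1.6(24.9) = 39.8400.
ε = (∂Q_1/∂P_2)(P_2/Q_1) = 39.8400 × (21.5/3762.86) ≈ 0.228.

0.228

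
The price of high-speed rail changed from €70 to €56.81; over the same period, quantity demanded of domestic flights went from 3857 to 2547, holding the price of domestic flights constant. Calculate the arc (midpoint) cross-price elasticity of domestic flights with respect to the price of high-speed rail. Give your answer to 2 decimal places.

1.97

ΔQ_A = 2547 − 3857 = -1310; ΔP_B = 56.81 − 70 = -13.19.
Midpoints: Q̄_A = 3202.0, P̄_B = 63.41.
ε = (ΔQ_A/Q̄_A)/(ΔP_B/P̄_B) = (-1310/3202.0)/(-13.19/63.41) ≈ 1.97.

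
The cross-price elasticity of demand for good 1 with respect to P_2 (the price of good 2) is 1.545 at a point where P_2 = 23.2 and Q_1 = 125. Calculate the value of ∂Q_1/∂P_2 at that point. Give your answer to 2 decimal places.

ε = (∂Q_1/∂P_2)·(P_2/Q_1) ⇒ ∂Q_1/∂P_2 = ε·Q_1/P_2 = 1.545 × 125/23.2 ≈ 8.32.

8.32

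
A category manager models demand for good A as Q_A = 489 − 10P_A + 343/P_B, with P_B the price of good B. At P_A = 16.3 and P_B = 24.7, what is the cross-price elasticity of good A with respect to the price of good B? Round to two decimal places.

At P_A = 16.3 and P_B = 24.7: Q_A = 339.887.
∂Q_A/∂P_B = −343/P_B² = -0.5622.
ε = (∂Q_A/∂P_B)(P_B/Q_A) = -0.5622 × (24.7/339.887) ≈ -0.04.
ε < 0: complements.

-0.04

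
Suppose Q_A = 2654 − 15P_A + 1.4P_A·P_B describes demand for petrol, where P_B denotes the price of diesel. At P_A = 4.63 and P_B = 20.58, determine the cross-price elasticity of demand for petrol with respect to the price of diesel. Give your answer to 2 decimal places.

At P_A = 4.63 and P_B = 20.58: Q_A = 2717.950.
∂Q_A/∂P_B = 1.4P_A = 1.4(4.63) = 6.4820.
ε = (∂Q_A/∂P_B)(P_B/Q_A) = 6.4820 × (20.58/2717.950) ≈ 0.05.
ε > 0: substitutes.

0.05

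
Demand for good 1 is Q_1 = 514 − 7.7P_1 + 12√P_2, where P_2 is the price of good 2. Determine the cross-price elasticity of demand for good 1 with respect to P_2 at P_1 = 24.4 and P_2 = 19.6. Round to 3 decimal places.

At P_1 = 24.4 and P_2 = 19.6: Q_1 = 379.246.
∂Q_1/∂P_2 = 12/(2√P_2) = 12/(2√19.6) = 1.3553.
ε = (∂Q_1/∂P_2)(P_2/Q_1) = 1.3553 × (19.6/379.246) ≈ 0.070.
ε > 0: substitutes.

0.070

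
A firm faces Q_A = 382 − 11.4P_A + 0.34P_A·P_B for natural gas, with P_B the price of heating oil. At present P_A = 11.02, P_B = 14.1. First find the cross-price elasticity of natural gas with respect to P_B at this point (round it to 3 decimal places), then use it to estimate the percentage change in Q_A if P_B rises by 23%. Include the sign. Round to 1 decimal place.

3.9%

At P_A = 11.02, P_B = 14.1: Q_A = 309.202.
∂Q_A/∂P_B = 0.34P_A = 3.7468.
ε = (∂Q_A/∂P_B)(P_B/Q_A) = 3.7468 × 14.1/309.202 ≈ 0.171.
%ΔQ_A ≈ ε × %ΔP_B = 0.171 × (23%) = 3.9%.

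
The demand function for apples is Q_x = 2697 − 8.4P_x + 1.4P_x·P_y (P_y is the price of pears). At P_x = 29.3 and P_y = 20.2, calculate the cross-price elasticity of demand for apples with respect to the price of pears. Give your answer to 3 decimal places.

0.253

At P_x = 29.3 and P_y = 20.2: Q_x = 3279.484.
∂Q_x/∂P_y = 1.4P_x = 1.4(29.3) = 41.0200.
ε = (∂Q_x/∂P_y)(P_y/Q_x) = 41.0200 × (20.2/3279.484) ≈ 0.253.
ε > 0: substitutes.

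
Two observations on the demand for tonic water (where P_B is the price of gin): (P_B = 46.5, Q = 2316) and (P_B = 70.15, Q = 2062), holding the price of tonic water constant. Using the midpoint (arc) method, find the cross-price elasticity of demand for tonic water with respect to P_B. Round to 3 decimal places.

-0.286

ΔQ_A = 2062 − 2316 = -254; ΔP_B = 70.15 − 46.5 = 23.65.
Midpoints: Q̄_A = 2189.0, P̄_B = 58.33.
ε = (ΔQ_A/Q̄_A)/(ΔP_B/P̄_B) = (-254/2189.0)/(23.65/58.33) ≈ -0.286.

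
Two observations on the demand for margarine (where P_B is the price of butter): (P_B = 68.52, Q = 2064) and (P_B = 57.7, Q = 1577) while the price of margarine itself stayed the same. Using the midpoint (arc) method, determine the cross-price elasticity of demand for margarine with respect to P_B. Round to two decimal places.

ΔQ_A = 1577 − 2064 = -487; ΔP_B = 57.7 − 68.52 = -10.82.
Midpoints: Q̄_A = 1820.5, P̄_B = 63.11.
ε = (ΔQ_A/Q̄_A)/(ΔP_B/P̄_B) = (-487/1820.5)/(-10.82/63.11) ≈ 1.56.

1.56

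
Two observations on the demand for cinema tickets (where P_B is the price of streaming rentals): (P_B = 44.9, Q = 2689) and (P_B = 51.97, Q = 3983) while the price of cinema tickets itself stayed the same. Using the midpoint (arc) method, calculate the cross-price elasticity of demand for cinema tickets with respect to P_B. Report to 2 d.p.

2.66

ΔQ_A = 3983 − 2689 = 1294; ΔP_B = 51.97 − 44.9 = 7.07.
Midpoints: Q̄_A = 3336.0, P̄_B = 48.44.
ε = (ΔQ_A/Q̄_A)/(ΔP_B/P̄_B) = (1294/3336.0)/(7.07/48.44) ≈ 2.66.
ε > 0: cinema tickets and streaming rentals are substitutes.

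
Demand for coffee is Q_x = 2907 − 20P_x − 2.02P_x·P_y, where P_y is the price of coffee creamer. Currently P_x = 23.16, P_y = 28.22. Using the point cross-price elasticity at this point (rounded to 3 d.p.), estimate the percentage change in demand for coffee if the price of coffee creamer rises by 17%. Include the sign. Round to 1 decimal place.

-20.0%

At P_x = 23.16, P_y = 28.22: Q_x = 1123.578.
∂Q_x/∂P_y = -2.02P_x = -46.7832.
ε = (∂Q_x/∂P_y)(P_y/Q_x) = -46.7832 × 28.22/1123.578 ≈ -1.175.
%ΔQ_x ≈ ε × %ΔP_y = -1.175 × (17%) = -20.0%.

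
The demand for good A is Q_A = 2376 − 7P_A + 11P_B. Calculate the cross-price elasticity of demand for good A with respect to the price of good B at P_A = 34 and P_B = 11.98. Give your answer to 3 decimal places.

At P_A = 34 and P_B = 11.98: Q_A = 2269.78.
∂Q_A/∂P_B = 11.
ε = (∂Q_A/∂P_B)(P_B/Q_A) = 11 × (11.98/2269.78) ≈ 0.058.

0.058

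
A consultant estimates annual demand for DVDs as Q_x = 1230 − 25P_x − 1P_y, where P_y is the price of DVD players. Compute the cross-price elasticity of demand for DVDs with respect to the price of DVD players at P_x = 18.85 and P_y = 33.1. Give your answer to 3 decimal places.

At P_x = 18.85 and P_y = 33.1: Q_x = 725.65.
∂Q_x/∂P_y = -1.
ε = (∂Q_x/∂P_y)(P_y/Q_x) = -1 × (33.1/725.65) ≈ -0.046.

-0.046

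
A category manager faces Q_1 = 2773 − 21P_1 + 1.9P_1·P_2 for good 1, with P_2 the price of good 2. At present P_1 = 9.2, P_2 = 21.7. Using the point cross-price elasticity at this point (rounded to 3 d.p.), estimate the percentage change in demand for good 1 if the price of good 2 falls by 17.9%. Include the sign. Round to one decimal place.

At P_1 = 9.2, P_2 = 21.7: Q_1 = 2959.116.
∂Q_1/∂P_2 = 1.9P_1 = 17.4800.
ε = (∂Q_1/∂P_2)(P_2/Q_1) = 17.4800 × 21.7/2959.116 ≈ 0.128.
%ΔQ_1 ≈ ε × %ΔP_2 = 0.128 × (-17.9%) = -2.3%.

-2.3%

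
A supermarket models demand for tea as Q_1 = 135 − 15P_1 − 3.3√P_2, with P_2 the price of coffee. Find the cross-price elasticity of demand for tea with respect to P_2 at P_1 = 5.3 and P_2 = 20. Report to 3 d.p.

-0.181

At P_1 = 5.3 and P_2 = 20: Q_1 = 40.742.
∂Q_1/∂P_2 = -3.3/(2√P_2) = -3.3/(2√20) = -0.3690.
ε = (∂Q_1/∂P_2)(P_2/Q_1) = -0.3690 × (20/40.742) ≈ -0.181.
ε < 0: complements.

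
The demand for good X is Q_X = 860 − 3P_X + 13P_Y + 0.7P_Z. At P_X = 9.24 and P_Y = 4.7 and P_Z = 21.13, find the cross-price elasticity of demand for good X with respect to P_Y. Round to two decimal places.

At P_X = 9.24 and P_Y = 4.7 and P_Z = 21.13: Q_X = 908.171.
∂Q_X/∂P_Y = 13.
ε = (∂Q_X/∂P_Y)(P_Y/Q_X) = 13 × (4.7/908.171) ≈ 0.07.
Since ε > 0, good X and good Y are substitutes.

0.07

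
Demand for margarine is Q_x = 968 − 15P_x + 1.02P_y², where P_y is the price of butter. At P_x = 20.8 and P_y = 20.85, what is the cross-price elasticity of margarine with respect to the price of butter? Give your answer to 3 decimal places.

0.807

At P_x = 20.8 and P_y = 20.85: Q_x = 1099.417.
∂Q_x/∂P_y = 2.04P_y = 2.04(20.85) = 42.5340.
ε = (∂Q_x/∂P_y)(P_y/Q_x) = 42.5340 × (20.85/1099.417) ≈ 0.807.
ε > 0: substitutes.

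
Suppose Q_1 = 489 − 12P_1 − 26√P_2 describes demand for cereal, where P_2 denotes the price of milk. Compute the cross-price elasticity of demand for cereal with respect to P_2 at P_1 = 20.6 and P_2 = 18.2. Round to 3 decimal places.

At P_1 = 20.6 and P_2 = 18.2: Q_1 = 130.880.
∂Q_1/∂P_2 = -26/(2√P_2) = -26/(2√18.2) = -3.0472.
ε = (∂Q_1/∂P_2)(P_2/Q_1) = -3.0472 × (18.2/130.880) ≈ -0.424.
ε < 0: complements.

-0.424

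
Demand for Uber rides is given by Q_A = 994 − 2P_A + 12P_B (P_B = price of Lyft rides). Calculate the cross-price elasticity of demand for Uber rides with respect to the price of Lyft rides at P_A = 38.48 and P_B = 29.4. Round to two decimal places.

0.28

At P_A = 38.48 and P_B = 29.4: Q_A = 1269.84.
∂Q_A/∂P_B = 12.
ε = (∂Q_A/∂P_B)(P_B/Q_A) = 12 × (29.4/1269.84) ≈ 0.28.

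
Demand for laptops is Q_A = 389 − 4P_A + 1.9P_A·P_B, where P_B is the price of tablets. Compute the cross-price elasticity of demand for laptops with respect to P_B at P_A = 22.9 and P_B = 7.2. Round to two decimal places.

At P_A = 22.9 and P_B = 7.2: Q_A = 610.672.
∂Q_A/∂P_B = 1.9P_A = 1.9(22.9) = 43.5100.
ε = (∂Q_A/∂P_B)(P_B/Q_A) = 43.5100 × (7.2/610.672) ≈ 0.51.

0.51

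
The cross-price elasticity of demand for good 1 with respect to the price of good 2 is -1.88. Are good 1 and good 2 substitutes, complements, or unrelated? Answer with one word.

ε = -1.88 < 0, so a higher price of good 2 lowers demand for good 1: complements.

complements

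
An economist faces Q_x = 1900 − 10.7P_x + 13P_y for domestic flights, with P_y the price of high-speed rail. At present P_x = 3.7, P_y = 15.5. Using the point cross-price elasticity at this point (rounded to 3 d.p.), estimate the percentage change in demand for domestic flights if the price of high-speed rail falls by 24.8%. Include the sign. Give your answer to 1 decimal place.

-2.4%

At P_x = 3.7, P_y = 15.5: Q_x = 2061.91.
∂Q_x/∂P_y = 13.
ε = (∂Q_x/∂P_y)(P_y/Q_x) = 13.0000 × 15.5/2061.91 ≈ 0.098.
%ΔQ_x ≈ ε × %ΔP_y = 0.098 × (-24.8%) = -2.4%.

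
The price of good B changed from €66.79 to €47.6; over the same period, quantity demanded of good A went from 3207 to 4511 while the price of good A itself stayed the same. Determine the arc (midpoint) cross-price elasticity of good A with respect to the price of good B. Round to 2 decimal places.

-1.01

ΔQ_A = 4511 − 3207 = 1304; ΔP_B = 47.6 − 66.79 = -19.19.
Midpoints: Q̄_A = 3859.0, P̄_B = 57.20.
ε = (ΔQ_A/Q̄_A)/(ΔP_B/P̄_B) = (1304/3859.0)/(-19.19/57.20) ≈ -1.01.
ε < 0: good A and good B are complements.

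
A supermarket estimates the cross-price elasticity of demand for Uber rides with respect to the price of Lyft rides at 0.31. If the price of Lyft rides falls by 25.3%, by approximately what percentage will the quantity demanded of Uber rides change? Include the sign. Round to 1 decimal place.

%ΔQ ≈ ε × %ΔP of Lyft rides = 0.31 × (-25.3%) = -7.8%.

-7.8%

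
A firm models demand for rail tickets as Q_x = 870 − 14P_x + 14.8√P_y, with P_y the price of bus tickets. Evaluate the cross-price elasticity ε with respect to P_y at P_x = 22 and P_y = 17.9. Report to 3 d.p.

At P_x = 22 and P_y = 17.9: Q_x = 624.616.
∂Q_x/∂P_y = 14.8/(2√P_y) = 14.8/(2√17.9) = 1.7491.
ε = (∂Q_x/∂P_y)(P_y/Q_x) = 1.7491 × (17.9/624.616) ≈ 0.050.

0.050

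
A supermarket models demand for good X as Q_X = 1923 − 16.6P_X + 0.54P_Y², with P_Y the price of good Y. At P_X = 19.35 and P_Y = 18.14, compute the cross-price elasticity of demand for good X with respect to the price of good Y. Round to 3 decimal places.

At P_X = 19.35 and P_Y = 18.14: Q_X = 1779.482.
∂Q_X/∂P_Y = 1.08P_Y = 1.08(18.14) = 19.5912.
ε = (∂Q_X/∂P_Y)(P_Y/Q_X) = 19.5912 × (18.14/1779.482) ≈ 0.200.
ε > 0: substitutes.

0.200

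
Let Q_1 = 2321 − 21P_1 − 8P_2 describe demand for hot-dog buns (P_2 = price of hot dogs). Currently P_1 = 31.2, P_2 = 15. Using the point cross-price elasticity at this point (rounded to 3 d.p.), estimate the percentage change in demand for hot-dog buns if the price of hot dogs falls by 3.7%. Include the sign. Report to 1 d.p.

At P_1 = 31.2, P_2 = 15: Q_1 = 1545.8.
∂Q_1/∂P_2 = -8.
ε = (∂Q_1/∂P_2)(P_2/Q_1) = -8.0000 × 15/1545.8 ≈ -0.078.
%ΔQ_1 ≈ ε × %ΔP_2 = -0.078 × (-3.7%) = 0.3%.

0.3%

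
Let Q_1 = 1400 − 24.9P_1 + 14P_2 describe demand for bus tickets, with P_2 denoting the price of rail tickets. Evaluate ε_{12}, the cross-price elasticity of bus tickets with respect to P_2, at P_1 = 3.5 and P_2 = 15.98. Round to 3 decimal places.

0.146

At P_1 = 3.5 and P_2 = 15.98: Q_1 = 1536.57.
∂Q_1/∂P_2 = 14.
ε = (∂Q_1/∂P_2)(P_2/Q_1) = 14 × (15.98/1536.57) ≈ 0.146.
Since ε > 0, bus tickets and rail tickets are substitutes.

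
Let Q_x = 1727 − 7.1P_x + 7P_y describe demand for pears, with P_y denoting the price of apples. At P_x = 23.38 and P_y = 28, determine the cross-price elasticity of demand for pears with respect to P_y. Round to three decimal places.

At P_x = 23.38 and P_y = 28: Q_x = 1757.002.
∂Q_x/∂P_y = 7.
ε = (∂Q_x/∂P_y)(P_y/Q_x) = 7 × (28/1757.002) ≈ 0.112.

0.112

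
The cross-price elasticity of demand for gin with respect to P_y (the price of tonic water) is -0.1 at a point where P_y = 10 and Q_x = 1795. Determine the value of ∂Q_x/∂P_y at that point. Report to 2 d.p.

ε = (∂Q_x/∂P_y)·(P_y/Q_x) ⇒ ∂Q_x/∂P_y = ε·Q_x/P_y = -0.1 × 1795/10 ≈ -17.95.

-17.95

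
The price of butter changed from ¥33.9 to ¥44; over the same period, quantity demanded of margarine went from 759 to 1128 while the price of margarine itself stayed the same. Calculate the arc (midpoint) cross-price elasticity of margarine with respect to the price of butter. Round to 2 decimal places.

ΔQ_A = 1128 − 759 = 369; ΔP_B = 44 − 33.9 = 10.1.
Midpoints: Q̄_A = 943.5, P̄_B = 38.95.
ε = (ΔQ_A/Q̄_A)/(ΔP_B/P̄_B) = (369/943.5)/(10.1/38.95) ≈ 1.51.
ε > 0: margarine and butter are substitutes.

1.51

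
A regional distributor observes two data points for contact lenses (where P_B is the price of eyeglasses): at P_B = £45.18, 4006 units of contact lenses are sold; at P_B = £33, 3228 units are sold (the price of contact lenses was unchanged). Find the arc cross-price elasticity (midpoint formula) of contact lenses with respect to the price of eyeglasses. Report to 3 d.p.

0.690

ΔQ_A = 3228 − 4006 = -778; ΔP_B = 33 − 45.18 = -12.18.
Midpoints: Q̄_A = 3617.0, P̄_B = 39.09.
ε = (ΔQ_A/Q̄_A)/(ΔP_B/P̄_B) = (-778/3617.0)/(-12.18/39.09) ≈ 0.690.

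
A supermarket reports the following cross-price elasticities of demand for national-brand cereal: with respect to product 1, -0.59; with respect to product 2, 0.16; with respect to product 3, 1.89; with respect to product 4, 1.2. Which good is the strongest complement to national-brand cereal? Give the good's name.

Complements have ε < 0. The most negative value is -0.59 (product 1).

product 1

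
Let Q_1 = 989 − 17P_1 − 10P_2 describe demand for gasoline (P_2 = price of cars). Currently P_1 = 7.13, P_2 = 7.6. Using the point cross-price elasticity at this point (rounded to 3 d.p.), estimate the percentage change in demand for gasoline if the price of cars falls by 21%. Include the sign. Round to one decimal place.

At P_1 = 7.13, P_2 = 7.6: Q_1 = 791.79.
∂Q_1/∂P_2 = -10.
ε = (∂Q_1/∂P_2)(P_2/Q_1) = -10.0000 × 7.6/791.79 ≈ -0.096.
%ΔQ_1 ≈ ε × %ΔP_2 = -0.096 × (-21%) = 2.0%.

2.0%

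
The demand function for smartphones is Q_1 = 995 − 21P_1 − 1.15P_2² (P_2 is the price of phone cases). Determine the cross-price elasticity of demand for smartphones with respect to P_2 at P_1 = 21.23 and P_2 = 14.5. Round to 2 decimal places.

At P_1 = 21.23 and P_2 = 14.5: Q_1 = 307.383.
∂Q_1/∂P_2 = -2.3P_2 = -2.3(14.5) = -33.3500.
ε = (∂Q_1/∂P_2)(P_2/Q_1) = -33.3500 × (14.5/307.383) ≈ -1.57.

-1.57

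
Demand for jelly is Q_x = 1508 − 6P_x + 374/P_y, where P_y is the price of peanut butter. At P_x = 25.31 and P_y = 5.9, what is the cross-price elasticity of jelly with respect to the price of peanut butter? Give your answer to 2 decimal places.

-0.04

At P_x = 25.31 and P_y = 5.9: Q_x = 1419.530.
∂Q_x/∂P_y = −374/P_y² = -10.7440.
ε = (∂Q_x/∂P_y)(P_y/Q_x) = -10.7440 × (5.9/1419.530) ≈ -0.04.
ε < 0: complements.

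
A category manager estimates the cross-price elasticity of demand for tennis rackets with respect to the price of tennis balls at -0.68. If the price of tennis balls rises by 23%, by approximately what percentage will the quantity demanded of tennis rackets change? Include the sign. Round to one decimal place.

%ΔQ ≈ ε × %ΔP of tennis balls = -0.68 × (23%) = -15.6%.
Demand for tennis rackets falls by about 15.6%.

-15.6%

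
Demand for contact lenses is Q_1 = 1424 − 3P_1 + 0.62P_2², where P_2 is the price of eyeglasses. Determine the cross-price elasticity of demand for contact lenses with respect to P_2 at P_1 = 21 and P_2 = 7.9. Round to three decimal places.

0.055

At P_1 = 21 and P_2 = 7.9: Q_1 = 1399.694.
∂Q_1/∂P_2 = 1.24P_2 = 1.24(7.9) = 9.7960.
ε = (∂Q_1/∂P_2)(P_2/Q_1) = 9.7960 × (7.9/1399.694) ≈ 0.055.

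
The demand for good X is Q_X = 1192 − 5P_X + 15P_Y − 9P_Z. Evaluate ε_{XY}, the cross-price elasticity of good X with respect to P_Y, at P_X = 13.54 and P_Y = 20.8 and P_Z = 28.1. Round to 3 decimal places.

0.264

At P_X = 13.54 and P_Y = 20.8 and P_Z = 28.1: Q_X = 1183.4.
∂Q_X/∂P_Y = 15.
ε = (∂Q_X/∂P_Y)(P_Y/Q_X) = 15 × (20.8/1183.4) ≈ 0.264.
Since ε > 0, good X and good Y are substitutes.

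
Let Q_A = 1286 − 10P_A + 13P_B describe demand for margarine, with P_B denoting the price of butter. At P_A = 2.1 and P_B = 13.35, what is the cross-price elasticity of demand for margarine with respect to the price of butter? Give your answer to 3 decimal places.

At P_A = 2.1 and P_B = 13.35: Q_A = 1438.55.
∂Q_A/∂P_B = 13.
ε = (∂Q_A/∂P_B)(P_B/Q_A) = 13 × (13.35/1438.55) ≈ 0.121.
Since ε > 0, margarine and butter are substitutes.

0.121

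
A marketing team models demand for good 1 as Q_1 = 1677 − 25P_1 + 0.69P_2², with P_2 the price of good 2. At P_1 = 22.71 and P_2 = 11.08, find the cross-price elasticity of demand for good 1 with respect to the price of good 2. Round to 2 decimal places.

At P_1 = 22.71 and P_2 = 11.08: Q_1 = 1193.959.
∂Q_1/∂P_2 = 1.38P_2 = 1.38(11.08) = 15.2904.
ε = (∂Q_1/∂P_2)(P_2/Q_1) = 15.2904 × (11.08/1193.959) ≈ 0.14.
ε > 0: substitutes.

0.14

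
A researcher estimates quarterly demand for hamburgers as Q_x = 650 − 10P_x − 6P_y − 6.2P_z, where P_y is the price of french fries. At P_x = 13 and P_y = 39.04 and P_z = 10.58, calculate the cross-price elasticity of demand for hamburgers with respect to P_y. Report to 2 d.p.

-1.06

At P_x = 13 and P_y = 39.04 and P_z = 10.58: Q_x = 220.164.
∂Q_x/∂P_y = -6.
ε = (∂Q_x/∂P_y)(P_y/Q_x) = -6 × (39.04/220.164) ≈ -1.06.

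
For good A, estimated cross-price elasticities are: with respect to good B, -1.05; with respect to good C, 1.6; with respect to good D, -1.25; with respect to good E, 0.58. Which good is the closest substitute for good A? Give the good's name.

good C

Substitutes have ε > 0. Among the positive values, 1.6 (good C) is largest.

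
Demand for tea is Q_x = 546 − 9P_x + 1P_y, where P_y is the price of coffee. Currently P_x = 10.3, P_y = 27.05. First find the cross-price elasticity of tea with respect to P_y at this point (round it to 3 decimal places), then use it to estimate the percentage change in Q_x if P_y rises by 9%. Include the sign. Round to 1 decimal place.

0.5%

At P_x = 10.3, P_y = 27.05: Q_x = 480.35.
∂Q_x/∂P_y = 1.
ε = (∂Q_x/∂P_y)(P_y/Q_x) = 1.0000 × 27.05/480.35 ≈ 0.056.
%ΔQ_x ≈ ε × %ΔP_y = 0.056 × (9%) = 0.5%.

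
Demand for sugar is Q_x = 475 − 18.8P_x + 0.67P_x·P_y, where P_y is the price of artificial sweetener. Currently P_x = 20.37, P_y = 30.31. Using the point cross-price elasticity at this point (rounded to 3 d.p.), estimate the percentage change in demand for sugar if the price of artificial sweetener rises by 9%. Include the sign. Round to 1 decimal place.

At P_x = 20.37, P_y = 30.31: Q_x = 505.712.
∂Q_x/∂P_y = 0.67P_x = 13.6479.
ε = (∂Q_x/∂P_y)(P_y/Q_x) = 13.6479 × 30.31/505.712 ≈ 0.818.
%ΔQ_x ≈ ε × %ΔP_y = 0.818 × (9%) = 7.4%.

7.4%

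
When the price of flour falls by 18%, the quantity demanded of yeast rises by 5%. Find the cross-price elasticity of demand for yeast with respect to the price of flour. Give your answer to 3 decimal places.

-0.278

ε = (%ΔQ of yeast) / (%ΔP of flour) = (5%) / (-18%) ≈ -0.278.
Negative cross-price elasticity: complements.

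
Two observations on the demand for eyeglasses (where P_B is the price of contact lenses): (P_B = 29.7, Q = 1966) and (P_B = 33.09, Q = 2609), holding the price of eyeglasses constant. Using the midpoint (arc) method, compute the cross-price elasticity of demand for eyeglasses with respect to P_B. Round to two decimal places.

2.60

ΔQ_A = 2609 − 1966 = 643; ΔP_B = 33.09 − 29.7 = 3.39.
Midpoints: Q̄_A = 2287.5, P̄_B = 31.40.
ε = (ΔQ_A/Q̄_A)/(ΔP_B/P̄_B) = (643/2287.5)/(3.39/31.40) ≈ 2.60.
ε > 0: eyeglasses and contact lenses are substitutes.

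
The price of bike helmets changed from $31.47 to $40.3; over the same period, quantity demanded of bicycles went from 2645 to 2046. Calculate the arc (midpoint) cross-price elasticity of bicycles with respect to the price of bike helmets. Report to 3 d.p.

-1.038

ΔQ_A = 2046 − 2645 = -599; ΔP_B = 40.3 − 31.47 = 8.83.
Midpoints: Q̄_A = 2345.5, P̄_B = 35.88.
ε = (ΔQ_A/Q̄_A)/(ΔP_B/P̄_B) = (-599/2345.5)/(8.83/35.88) ≈ -1.038.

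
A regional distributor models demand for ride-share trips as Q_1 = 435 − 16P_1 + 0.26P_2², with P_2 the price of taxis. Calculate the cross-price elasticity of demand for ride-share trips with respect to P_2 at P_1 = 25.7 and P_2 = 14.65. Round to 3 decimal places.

1.402

At P_1 = 25.7 and P_2 = 14.65: Q_1 = 79.602.
∂Q_1/∂P_2 = 0.52P_2 = 0.52(14.65) = 7.6180.
ε = (∂Q_1/∂P_2)(P_2/Q_1) = 7.6180 × (14.65/79.602) ≈ 1.402.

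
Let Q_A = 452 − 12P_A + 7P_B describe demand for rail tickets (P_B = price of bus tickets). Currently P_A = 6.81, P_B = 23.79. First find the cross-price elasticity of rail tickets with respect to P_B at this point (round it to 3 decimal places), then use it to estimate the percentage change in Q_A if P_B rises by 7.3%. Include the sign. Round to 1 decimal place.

2.3%

At P_A = 6.81, P_B = 23.79: Q_A = 536.81.
∂Q_A/∂P_B = 7.
ε = (∂Q_A/∂P_B)(P_B/Q_A) = 7.0000 × 23.79/536.81 ≈ 0.310.
%ΔQ_A ≈ ε × %ΔP_B = 0.310 × (7.3%) = 2.3%.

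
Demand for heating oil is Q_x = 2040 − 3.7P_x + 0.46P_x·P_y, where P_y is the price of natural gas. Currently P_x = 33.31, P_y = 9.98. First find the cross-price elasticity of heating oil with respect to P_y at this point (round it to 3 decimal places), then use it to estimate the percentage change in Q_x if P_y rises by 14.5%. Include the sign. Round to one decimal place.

1.1%

At P_x = 33.31, P_y = 9.98: Q_x = 2069.673.
∂Q_x/∂P_y = 0.46P_x = 15.3226.
ε = (∂Q_x/∂P_y)(P_y/Q_x) = 15.3226 × 9.98/2069.673 ≈ 0.074.
%ΔQ_x ≈ ε × %ΔP_y = 0.074 × (14.5%) = 1.1%.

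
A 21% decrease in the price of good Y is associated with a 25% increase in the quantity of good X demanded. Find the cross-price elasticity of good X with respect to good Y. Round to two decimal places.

-1.19

ε = (%ΔQ of good X) / (%ΔP of good Y) = (25%) / (-21%) ≈ -1.19.
Negative cross-price elasticity: complements.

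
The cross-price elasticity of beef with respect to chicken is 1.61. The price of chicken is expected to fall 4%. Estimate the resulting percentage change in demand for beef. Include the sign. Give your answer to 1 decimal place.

-6.4%

%ΔQ ≈ ε × %ΔP of chicken = 1.61 × (-4%) = -6.4%.
Demand for beef falls by about 6.4%.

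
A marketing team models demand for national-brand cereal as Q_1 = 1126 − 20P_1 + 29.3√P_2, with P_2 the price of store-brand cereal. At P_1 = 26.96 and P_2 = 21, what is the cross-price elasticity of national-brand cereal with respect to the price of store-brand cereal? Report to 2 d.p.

At P_1 = 26.96 and P_2 = 21: Q_1 = 721.069.
∂Q_1/∂P_2 = 29.3/(2√P_2) = 29.3/(2√21) = 3.1969.
ε = (∂Q_1/∂P_2)(P_2/Q_1) = 3.1969 × (21/721.069) ≈ 0.09.

0.09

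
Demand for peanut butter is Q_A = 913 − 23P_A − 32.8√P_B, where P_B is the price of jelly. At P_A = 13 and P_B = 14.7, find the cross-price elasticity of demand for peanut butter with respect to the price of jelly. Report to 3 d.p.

-0.129

At P_A = 13 and P_B = 14.7: Q_A = 488.243.
∂Q_A/∂P_B = -32.8/(2√P_B) = -32.8/(2√14.7) = -4.2775.
ε = (∂Q_A/∂P_B)(P_B/Q_A) = -4.2775 × (14.7/488.243) ≈ -0.129.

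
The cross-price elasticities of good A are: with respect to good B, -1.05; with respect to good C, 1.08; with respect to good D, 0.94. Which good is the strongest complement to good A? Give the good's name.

good B

Complements have ε < 0. The most negative value is -1.05 (good B).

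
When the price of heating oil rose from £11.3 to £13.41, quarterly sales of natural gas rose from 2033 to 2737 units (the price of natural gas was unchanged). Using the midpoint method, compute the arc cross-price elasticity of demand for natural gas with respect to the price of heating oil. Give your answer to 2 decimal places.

ΔQ_A = 2737 − 2033 = 704; ΔP_B = 13.41 − 11.3 = 2.11.
Midpoints: Q̄_A = 2385.0, P̄_B = 12.36.
ε = (ΔQ_A/Q̄_A)/(ΔP_B/P̄_B) = (704/2385.0)/(2.11/12.36) ≈ 1.73.
ε > 0: natural gas and heating oil are substitutes.

1.73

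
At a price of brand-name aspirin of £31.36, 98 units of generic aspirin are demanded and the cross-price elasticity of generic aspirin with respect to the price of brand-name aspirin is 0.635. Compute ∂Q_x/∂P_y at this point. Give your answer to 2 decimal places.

1.98

ε = (∂Q_x/∂P_y)·(P_y/Q_x) ⇒ ∂Q_x/∂P_y = ε·Q_x/P_y = 0.635 × 98/31.36 ≈ 1.98.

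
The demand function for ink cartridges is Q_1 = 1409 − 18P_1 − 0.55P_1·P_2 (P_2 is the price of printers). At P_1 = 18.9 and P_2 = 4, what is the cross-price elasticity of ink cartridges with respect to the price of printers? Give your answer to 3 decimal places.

At P_1 = 18.9 and P_2 = 4: Q_1 = 1027.22.
∂Q_1/∂P_2 = -0.55P_1 = -0.55(18.9) = -10.3950.
ε = (∂Q_1/∂P_2)(P_2/Q_1) = -10.3950 × (4/1027.22) ≈ -0.040.

-0.040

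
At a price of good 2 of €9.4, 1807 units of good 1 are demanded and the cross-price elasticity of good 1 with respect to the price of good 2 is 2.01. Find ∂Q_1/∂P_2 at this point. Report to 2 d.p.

ε = (∂Q_1/∂P_2)·(P_2/Q_1) ⇒ ∂Q_1/∂P_2 = ε·Q_1/P_2 = 2.01 × 1807/9.4 ≈ 386.39.

386.39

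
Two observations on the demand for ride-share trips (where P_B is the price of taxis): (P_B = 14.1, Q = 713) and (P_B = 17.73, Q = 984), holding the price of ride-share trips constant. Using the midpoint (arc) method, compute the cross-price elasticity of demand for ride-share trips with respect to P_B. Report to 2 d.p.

ΔQ_A = 984 − 713 = 271; ΔP_B = 17.73 − 14.1 = 3.63.
Midpoints: Q̄_A = 848.5, P̄_B = 15.91.
ε = (ΔQ_A/Q̄_A)/(ΔP_B/P̄_B) = (271/848.5)/(3.63/15.91) ≈ 1.40.
ε > 0: ride-share trips and taxis are substitutes.

1.40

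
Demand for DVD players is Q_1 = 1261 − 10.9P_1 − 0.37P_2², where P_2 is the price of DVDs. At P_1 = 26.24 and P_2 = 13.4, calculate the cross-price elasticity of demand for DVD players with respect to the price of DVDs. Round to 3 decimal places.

At P_1 = 26.24 and P_2 = 13.4: Q_1 = 908.547.
∂Q_1/∂P_2 = -0.74P_2 = -0.74(13.4) = -9.9160.
ε = (∂Q_1/∂P_2)(P_2/Q_1) = -9.9160 × (13.4/908.547) ≈ -0.146.
ε < 0: complements.

-0.146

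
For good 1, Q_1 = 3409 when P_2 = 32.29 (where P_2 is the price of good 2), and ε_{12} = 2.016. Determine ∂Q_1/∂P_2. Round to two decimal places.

ε = (∂Q_1/∂P_2)·(P_2/Q_1) ⇒ ∂Q_1/∂P_2 = ε·Q_1/P_2 = 2.016 × 3409/32.29 ≈ 212.84.

212.84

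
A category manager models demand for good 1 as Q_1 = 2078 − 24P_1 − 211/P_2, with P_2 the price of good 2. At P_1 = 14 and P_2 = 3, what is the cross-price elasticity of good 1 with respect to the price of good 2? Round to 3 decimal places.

At P_1 = 14 and P_2 = 3: Q_1 = 1671.667.
∂Q_1/∂P_2 = 211/P_2² = 23.4444.
ε = (∂Q_1/∂P_2)(P_2/Q_1) = 23.4444 × (3/1671.667) ≈ 0.042.

0.042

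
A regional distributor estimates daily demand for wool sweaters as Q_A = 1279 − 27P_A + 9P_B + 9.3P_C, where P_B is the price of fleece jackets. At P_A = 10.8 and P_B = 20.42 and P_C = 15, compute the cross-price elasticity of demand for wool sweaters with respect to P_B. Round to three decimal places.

0.140

At P_A = 10.8 and P_B = 20.42 and P_C = 15: Q_A = 1310.68.
∂Q_A/∂P_B = 9.
ε = (∂Q_A/∂P_B)(P_B/Q_A) = 9 × (20.42/1310.68) ≈ 0.140.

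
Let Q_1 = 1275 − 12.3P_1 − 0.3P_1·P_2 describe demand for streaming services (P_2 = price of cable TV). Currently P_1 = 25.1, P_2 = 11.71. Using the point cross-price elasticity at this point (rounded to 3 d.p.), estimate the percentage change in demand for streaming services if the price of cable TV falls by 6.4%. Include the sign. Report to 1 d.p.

0.6%

At P_1 = 25.1, P_2 = 11.71: Q_1 = 878.094.
∂Q_1/∂P_2 = -0.3P_1 = -7.5300.
ε = (∂Q_1/∂P_2)(P_2/Q_1) = -7.5300 × 11.71/878.094 ≈ -0.100.
%ΔQ_1 ≈ ε × %ΔP_2 = -0.100 × (-6.4%) = 0.6%.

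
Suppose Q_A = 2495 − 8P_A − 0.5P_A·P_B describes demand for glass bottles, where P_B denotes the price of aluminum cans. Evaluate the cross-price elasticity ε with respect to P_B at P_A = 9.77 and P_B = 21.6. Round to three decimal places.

At P_A = 9.77 and P_B = 21.6: Q_A = 2311.324.
∂Q_A/∂P_B = -0.5P_A = -0.5(9.77) = -4.8850.
ε = (∂Q_A/∂P_B)(P_B/Q_A) = -4.8850 × (21.6/2311.324) ≈ -0.046.
ε < 0: complements.

-0.046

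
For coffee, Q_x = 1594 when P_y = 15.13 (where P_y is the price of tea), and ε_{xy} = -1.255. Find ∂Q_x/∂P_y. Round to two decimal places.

ε = (∂Q_x/∂P_y)·(P_y/Q_x) ⇒ ∂Q_x/∂P_y = ε·Q_x/P_y = -1.255 × 1594/15.13 ≈ -132.22.

-132.22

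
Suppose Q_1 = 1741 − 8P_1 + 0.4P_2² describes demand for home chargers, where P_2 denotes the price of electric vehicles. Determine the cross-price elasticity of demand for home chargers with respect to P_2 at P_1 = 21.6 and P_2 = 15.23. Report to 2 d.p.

0.11

At P_1 = 21.6 and P_2 = 15.23: Q_1 = 1660.981.
∂Q_1/∂P_2 = 0.8P_2 = 0.8(15.23) = 12.1840.
ε = (∂Q_1/∂P_2)(P_2/Q_1) = 12.1840 × (15.23/1660.981) ≈ 0.11.
ε > 0: substitutes.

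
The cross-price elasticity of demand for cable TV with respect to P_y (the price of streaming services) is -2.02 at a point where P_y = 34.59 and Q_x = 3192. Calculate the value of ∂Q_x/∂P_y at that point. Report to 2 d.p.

-186.41

ε = (∂Q_x/∂P_y)·(P_y/Q_x) ⇒ ∂Q_x/∂P_y = ε·Q_x/P_y = -2.02 × 3192/34.59 ≈ -186.41.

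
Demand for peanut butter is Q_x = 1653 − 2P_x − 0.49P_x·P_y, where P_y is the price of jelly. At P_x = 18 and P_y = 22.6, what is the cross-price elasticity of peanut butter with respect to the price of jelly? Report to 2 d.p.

-0.14

At P_x = 18 and P_y = 22.6: Q_x = 1417.668.
∂Q_x/∂P_y = -0.49P_x = -0.49(18) = -8.8200.
ε = (∂Q_x/∂P_y)(P_y/Q_x) = -8.8200 × (22.6/1417.668) ≈ -0.14.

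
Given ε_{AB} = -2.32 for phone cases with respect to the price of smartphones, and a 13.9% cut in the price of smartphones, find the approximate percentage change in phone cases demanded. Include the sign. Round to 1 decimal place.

%ΔQ ≈ ε × %ΔP of smartphones = -2.32 × (-13.9%) = 32.2%.

32.2%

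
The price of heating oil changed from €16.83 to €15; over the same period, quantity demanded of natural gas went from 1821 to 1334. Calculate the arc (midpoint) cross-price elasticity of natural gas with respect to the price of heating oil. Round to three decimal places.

2.685

ΔQ_A = 1334 − 1821 = -487; ΔP_B = 15 − 16.83 = -1.83.
Midpoints: Q̄_A = 1577.5, P̄_B = 15.91.
ε = (ΔQ_A/Q̄_A)/(ΔP_B/P̄_B) = (-487/1577.5)/(-1.83/15.91) ≈ 2.685.
ε > 0: natural gas and heating oil are substitutes.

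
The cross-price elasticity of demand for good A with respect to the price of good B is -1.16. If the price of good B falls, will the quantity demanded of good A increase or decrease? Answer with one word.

ε < 0 and the price of good B falls, so the quantity of good A moves in the opposite direction: it increases.

increase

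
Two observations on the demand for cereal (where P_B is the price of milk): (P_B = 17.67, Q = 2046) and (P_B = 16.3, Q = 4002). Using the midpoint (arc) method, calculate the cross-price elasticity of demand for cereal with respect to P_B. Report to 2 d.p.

ΔQ_A = 4002 − 2046 = 1956; ΔP_B = 16.3 − 17.67 = -1.37.
Midpoints: Q̄_A = 3024.0, P̄_B = 16.98.
ε = (ΔQ_A/Q̄_A)/(ΔP_B/P̄_B) = (1956/3024.0)/(-1.37/16.98) ≈ -8.02.
ε < 0: cereal and milk are complements.

-8.02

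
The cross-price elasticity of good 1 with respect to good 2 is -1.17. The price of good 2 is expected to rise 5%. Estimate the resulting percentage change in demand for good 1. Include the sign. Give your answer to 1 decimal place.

-5.9%

%ΔQ ≈ ε × %ΔP of good 2 = -1.17 × (5%) = -5.9%.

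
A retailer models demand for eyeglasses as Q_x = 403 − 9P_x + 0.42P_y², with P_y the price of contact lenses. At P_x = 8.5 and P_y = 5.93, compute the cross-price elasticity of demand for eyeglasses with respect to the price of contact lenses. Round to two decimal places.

0.09

At P_x = 8.5 and P_y = 5.93: Q_x = 341.269.
∂Q_x/∂P_y = 0.84P_y = 0.84(5.93) = 4.9812.
ε = (∂Q_x/∂P_y)(P_y/Q_x) = 4.9812 × (5.93/341.269) ≈ 0.09.
ε > 0: substitutes.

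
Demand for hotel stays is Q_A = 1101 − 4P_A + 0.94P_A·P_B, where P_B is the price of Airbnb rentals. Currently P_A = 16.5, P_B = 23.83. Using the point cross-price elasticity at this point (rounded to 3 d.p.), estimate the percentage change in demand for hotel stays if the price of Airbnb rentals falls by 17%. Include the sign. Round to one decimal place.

At P_A = 16.5, P_B = 23.83: Q_A = 1404.603.
∂Q_A/∂P_B = 0.94P_A = 15.5100.
ε = (∂Q_A/∂P_B)(P_B/Q_A) = 15.5100 × 23.83/1404.603 ≈ 0.263.
%ΔQ_A ≈ ε × %ΔP_B = 0.263 × (-17%) = -4.5%.

-4.5%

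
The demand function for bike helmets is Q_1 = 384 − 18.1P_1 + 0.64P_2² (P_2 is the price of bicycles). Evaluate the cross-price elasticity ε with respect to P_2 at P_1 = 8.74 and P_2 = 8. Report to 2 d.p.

At P_1 = 8.74 and P_2 = 8: Q_1 = 266.766.
∂Q_1/∂P_2 = 1.28P_2 = 1.28(8) = 10.2400.
ε = (∂Q_1/∂P_2)(P_2/Q_1) = 10.2400 × (8/266.766) ≈ 0.31.
ε > 0: substitutes.

0.31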